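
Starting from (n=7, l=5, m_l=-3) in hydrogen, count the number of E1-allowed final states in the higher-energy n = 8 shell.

6

E1 requires Δl = ±1, so l_f ∈ {4, 6}; with 0 ≤ l_f ≤ n_f−1 = 7, the allowed l_f values are {4, 6}.
For l_f = 4: m_f ∈ {m_i−1, m_i, m_i+1} ∩ [−4, 4] = {-4, -3, -2} → 3 states.
For l_f = 6: m_f ∈ {m_i−1, m_i, m_i+1} ∩ [−6, 6] = {-4, -3, -2} → 3 states.
Total: 6.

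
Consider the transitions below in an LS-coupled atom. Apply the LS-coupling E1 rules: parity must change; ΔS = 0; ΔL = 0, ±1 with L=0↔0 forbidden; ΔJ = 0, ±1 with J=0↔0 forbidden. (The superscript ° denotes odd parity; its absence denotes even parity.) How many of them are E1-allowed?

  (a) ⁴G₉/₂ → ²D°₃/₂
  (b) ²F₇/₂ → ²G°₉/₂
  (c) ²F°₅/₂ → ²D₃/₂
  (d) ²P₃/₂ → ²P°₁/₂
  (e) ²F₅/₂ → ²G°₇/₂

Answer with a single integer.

(a) forbidden (ΔS, ΔL, ΔJ fail)
(b) allowed
(c) allowed
(d) allowed
(e) allowed
Total allowed: 4 of 5.

4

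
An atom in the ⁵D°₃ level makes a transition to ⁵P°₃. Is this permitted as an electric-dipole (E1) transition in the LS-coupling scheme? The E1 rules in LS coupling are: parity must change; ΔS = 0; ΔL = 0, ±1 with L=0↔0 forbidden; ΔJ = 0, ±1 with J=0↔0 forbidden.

forbidden

Initial level: S=2, L=2, J=3, parity odd. Final level: S=2, L=1, J=3, parity odd.
Parity must change: odd → odd — fails.
ΔS = 0: S: 2 → 2 — passes.
ΔL = 0, ±1 (not L=0↔0): L: 2 → 1, ΔL = -1 — passes.
ΔJ = 0, ±1 (not J=0↔0): J: 3 → 3, ΔJ = +0 — passes.
Rule(s) violated: parity.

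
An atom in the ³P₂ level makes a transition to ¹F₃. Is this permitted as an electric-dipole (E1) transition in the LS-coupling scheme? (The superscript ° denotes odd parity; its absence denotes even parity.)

ΔS = 0: S: 1 → 0 — fails.
ΔL = 0, ±1 (not L=0↔0): L: 1 → 3, ΔL = +2 — fails.
Parity must change: even → even — fails.
ΔJ = 0, ±1 (not J=0↔0): J: 2 → 3, ΔJ = +1 — passes.
Rule(s) violated: parity, ΔS, ΔL.

forbidden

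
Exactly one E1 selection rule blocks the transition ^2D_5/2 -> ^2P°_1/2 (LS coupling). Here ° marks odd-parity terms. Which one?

Reading off the term symbols: S 1/2→1/2, L 2→1, J 5/2→1/2, parity even→odd.
Parity must change: even → odd — ✓.
ΔS = 0: S: 1/2 → 1/2 — ✓.
ΔL = 0, ±1 (not L=0↔0): L: 2 → 1, ΔL = -1 — ✓.
ΔJ = 0, ±1 (not J=0↔0): J: 5/2 → 1/2, ΔJ = -2 — ✗.

the ΔJ = 0, ±1 rule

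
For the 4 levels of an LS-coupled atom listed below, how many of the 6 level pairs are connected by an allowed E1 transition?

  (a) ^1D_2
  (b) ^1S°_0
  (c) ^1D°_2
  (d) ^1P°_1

2

(a)–(b): forbidden (ΔL, ΔJ).
(a)–(c): allowed.
(a)–(d): allowed.
(b)–(c): forbidden (parity, ΔL, ΔJ).
(b)–(d): forbidden (parity).
(c)–(d): forbidden (parity).
Allowed pairs: 2 of 6.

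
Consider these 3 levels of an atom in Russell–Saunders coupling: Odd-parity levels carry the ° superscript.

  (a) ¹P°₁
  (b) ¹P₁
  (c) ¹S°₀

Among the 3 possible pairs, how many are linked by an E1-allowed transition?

2

(a)–(b): allowed.
(a)–(c): forbidden (parity).
(b)–(c): allowed.
Allowed pairs: 2 of 3.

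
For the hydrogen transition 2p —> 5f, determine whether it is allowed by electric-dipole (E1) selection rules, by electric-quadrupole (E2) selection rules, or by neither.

E2

Δl = 3 − 1 = +2; l_i + l_f = 4.
E1 (Δl = ±1): not satisfied.
E2 (Δl = 0,±2, l_i+l_f ≥ 2): satisfied.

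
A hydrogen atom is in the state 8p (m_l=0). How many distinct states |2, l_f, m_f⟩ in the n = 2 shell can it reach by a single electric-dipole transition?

1

E1 requires Δl = ±1, so l_f ∈ {0, 2}; with 0 ≤ l_f ≤ n_f−1 = 1, the allowed l_f values are {0}.
For l_f = 0: m_f ∈ {m_i−1, m_i, m_i+1} ∩ [−0, 0] = {0} → 1 state.
Total: 1.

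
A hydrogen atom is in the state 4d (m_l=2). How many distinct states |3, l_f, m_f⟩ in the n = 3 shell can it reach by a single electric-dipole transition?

1

E1 requires Δl = ±1, so l_f ∈ {1, 3}; with 0 ≤ l_f ≤ n_f−1 = 2, the allowed l_f values are {1}.
For l_f = 1: m_f ∈ {m_i−1, m_i, m_i+1} ∩ [−1, 1] = {1} → 1 state.
Total: 1.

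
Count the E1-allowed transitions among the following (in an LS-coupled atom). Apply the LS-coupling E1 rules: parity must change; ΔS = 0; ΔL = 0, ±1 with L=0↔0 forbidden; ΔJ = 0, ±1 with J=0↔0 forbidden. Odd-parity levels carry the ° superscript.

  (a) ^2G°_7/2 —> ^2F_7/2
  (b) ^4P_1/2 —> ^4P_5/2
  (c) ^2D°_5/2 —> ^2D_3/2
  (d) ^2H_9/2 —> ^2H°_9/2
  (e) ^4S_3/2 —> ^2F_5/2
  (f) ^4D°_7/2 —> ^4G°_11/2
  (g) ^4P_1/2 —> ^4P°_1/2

4

(a) allowed
(b) forbidden (parity, ΔJ fail)
(c) allowed
(d) allowed
(e) forbidden (parity, ΔS, ΔL fail)
(f) forbidden (parity, ΔL, ΔJ fail)
(g) allowed
Total allowed: 4 of 7.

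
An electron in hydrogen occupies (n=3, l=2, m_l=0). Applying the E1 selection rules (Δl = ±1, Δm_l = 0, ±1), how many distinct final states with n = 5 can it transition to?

E1 requires Δl = ±1, so l_f ∈ {1, 3}; with 0 ≤ l_f ≤ n_f−1 = 4, the allowed l_f values are {1, 3}.
For l_f = 1: m_f ∈ {m_i−1, m_i, m_i+1} ∩ [−1, 1] = {-1, 0, 1} → 3 states.
For l_f = 3: m_f ∈ {m_i−1, m_i, m_i+1} ∩ [−3, 3] = {-1, 0, 1} → 3 states.
Total: 6.

6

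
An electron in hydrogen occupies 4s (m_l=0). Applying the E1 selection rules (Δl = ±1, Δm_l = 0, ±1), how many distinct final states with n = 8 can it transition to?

3

E1 requires Δl = ±1, so l_f ∈ {-1, 1}; with 0 ≤ l_f ≤ n_f−1 = 7, the allowed l_f values are {1}.
For l_f = 1: m_f ∈ {m_i−1, m_i, m_i+1} ∩ [−1, 1] = {-1, 0, 1} → 3 states.
Total: 3.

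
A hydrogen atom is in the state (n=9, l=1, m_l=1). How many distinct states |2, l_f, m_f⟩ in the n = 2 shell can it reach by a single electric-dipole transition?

E1 requires Δl = ±1, so l_f ∈ {0, 2}; with 0 ≤ l_f ≤ n_f−1 = 1, the allowed l_f values are {0}.
For l_f = 0: m_f ∈ {m_i−1, m_i, m_i+1} ∩ [−0, 0] = {0} → 1 state.
Total: 1.

1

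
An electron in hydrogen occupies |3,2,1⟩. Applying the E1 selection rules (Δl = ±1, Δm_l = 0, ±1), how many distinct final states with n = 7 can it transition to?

5

E1 requires Δl = ±1, so l_f ∈ {1, 3}; with 0 ≤ l_f ≤ n_f−1 = 6, the allowed l_f values are {1, 3}.
For l_f = 1: m_f ∈ {m_i−1, m_i, m_i+1} ∩ [−1, 1] = {0, 1} → 2 states.
For l_f = 3: m_f ∈ {m_i−1, m_i, m_i+1} ∩ [−3, 3] = {0, 1, 2} → 3 states.
Total: 5.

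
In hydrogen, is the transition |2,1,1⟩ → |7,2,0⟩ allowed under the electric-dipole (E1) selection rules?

Initial l = 1, final l = 2, so Δl = +1. E1 requires Δl = ±1: passes.
m_l: 1 → 0 (Δm_l = -1). |Δm_l| ≤ 1 passes.
All E1 selection rules are satisfied.

allowed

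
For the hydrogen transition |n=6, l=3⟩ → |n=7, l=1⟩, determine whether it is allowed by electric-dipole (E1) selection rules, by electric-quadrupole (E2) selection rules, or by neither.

Δl = 1 − 3 = -2; l_i + l_f = 4.
E1 (Δl = ±1): not satisfied.
E2 (Δl = 0,±2, l_i+l_f ≥ 2): satisfied.

E2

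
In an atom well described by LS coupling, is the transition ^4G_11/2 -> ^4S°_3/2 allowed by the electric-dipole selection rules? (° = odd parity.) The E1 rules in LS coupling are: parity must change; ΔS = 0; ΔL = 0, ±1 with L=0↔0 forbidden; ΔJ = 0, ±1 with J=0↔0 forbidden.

forbidden

ΔJ = 0, ±1 (not J=0↔0): J: 11/2 → 3/2, ΔJ = -4 — ✗.
Parity must change: even → odd — ✓.
ΔL = 0, ±1 (not L=0↔0): L: 4 → 0, ΔL = -4 — ✗.
ΔS = 0: S: 3/2 → 3/2 — ✓.
Rule(s) violated: ΔL, ΔJ.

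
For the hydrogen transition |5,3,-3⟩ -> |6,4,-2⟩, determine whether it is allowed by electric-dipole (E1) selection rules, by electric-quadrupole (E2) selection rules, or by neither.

Δl = 4 − 3 = +1; l_i + l_f = 7.
Δm_l = +1.
E1 (Δl = ±1, |Δm_l| ≤ 1): satisfied.
E2 (Δl = 0,±2, l_i+l_f ≥ 2, |Δm_l| ≤ 2): not satisfied.

E1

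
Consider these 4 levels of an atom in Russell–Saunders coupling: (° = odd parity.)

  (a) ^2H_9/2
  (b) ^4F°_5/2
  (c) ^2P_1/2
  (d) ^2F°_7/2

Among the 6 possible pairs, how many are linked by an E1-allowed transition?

0

(a)–(b): forbidden (ΔS, ΔL, ΔJ).
(a)–(c): forbidden (parity, ΔL, ΔJ).
(a)–(d): forbidden (ΔL).
(b)–(c): forbidden (ΔS, ΔL, ΔJ).
(b)–(d): forbidden (parity, ΔS).
(c)–(d): forbidden (ΔL, ΔJ).
Allowed pairs: 0 of 6.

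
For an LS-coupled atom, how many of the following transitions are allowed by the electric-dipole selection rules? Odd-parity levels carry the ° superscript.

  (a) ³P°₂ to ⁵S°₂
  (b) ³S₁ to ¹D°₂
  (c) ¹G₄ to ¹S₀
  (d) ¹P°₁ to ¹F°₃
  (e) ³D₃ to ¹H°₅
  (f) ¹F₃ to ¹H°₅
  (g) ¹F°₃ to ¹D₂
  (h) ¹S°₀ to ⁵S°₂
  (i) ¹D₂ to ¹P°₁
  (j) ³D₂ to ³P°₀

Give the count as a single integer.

(a) forbidden (parity, ΔS fail)
(b) forbidden (ΔS, ΔL fail)
(c) forbidden (parity, ΔL, ΔJ fail)
(d) forbidden (parity, ΔL, ΔJ fail)
(e) forbidden (ΔS, ΔL, ΔJ fail)
(f) forbidden (ΔL, ΔJ fail)
(g) allowed
(h) forbidden (parity, ΔS, ΔL, ΔJ fail)
(i) allowed
(j) forbidden (ΔJ fails)
Total allowed: 2 of 10.

2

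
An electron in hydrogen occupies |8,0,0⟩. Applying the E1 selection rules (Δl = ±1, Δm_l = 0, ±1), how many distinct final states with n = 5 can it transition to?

3

E1 requires Δl = ±1, so l_f ∈ {-1, 1}; with 0 ≤ l_f ≤ n_f−1 = 4, the allowed l_f values are {1}.
For l_f = 1: m_f ∈ {m_i−1, m_i, m_i+1} ∩ [−1, 1] = {-1, 0, 1} → 3 states.
Total: 3.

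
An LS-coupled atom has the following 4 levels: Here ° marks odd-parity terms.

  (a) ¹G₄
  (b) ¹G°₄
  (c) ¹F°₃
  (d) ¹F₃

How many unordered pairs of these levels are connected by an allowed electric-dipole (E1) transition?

(a)–(b): allowed.
(a)–(c): allowed.
(a)–(d): forbidden (parity).
(b)–(c): forbidden (parity).
(b)–(d): allowed.
(c)–(d): allowed.
Allowed pairs: 4 of 6.

4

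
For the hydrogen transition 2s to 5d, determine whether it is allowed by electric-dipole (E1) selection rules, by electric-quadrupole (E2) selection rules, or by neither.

Δl = 2 − 0 = +2; l_i + l_f = 2.
E1 (Δl = ±1): not satisfied.
E2 (Δl = 0,±2, l_i+l_f ≥ 2): satisfied.

E2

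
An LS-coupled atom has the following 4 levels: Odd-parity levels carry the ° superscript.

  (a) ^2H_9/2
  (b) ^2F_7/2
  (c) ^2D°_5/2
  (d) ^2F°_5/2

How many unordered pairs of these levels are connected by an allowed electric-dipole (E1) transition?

(a)–(b): forbidden (parity, ΔL).
(a)–(c): forbidden (ΔL, ΔJ).
(a)–(d): forbidden (ΔL, ΔJ).
(b)–(c): allowed.
(b)–(d): allowed.
(c)–(d): forbidden (parity).
Allowed pairs: 2 of 6.

2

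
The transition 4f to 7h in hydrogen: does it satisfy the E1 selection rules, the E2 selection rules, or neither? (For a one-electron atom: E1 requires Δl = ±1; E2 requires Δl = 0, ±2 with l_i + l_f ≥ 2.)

Δl = 5 − 3 = +2; l_i + l_f = 8.
E1 (Δl = ±1): not satisfied.
E2 (Δl = 0,±2, l_i+l_f ≥ 2): satisfied.

E2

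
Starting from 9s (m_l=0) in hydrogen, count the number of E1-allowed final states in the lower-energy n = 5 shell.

3

E1 requires Δl = ±1, so l_f ∈ {-1, 1}; with 0 ≤ l_f ≤ n_f−1 = 4, the allowed l_f values are {1}.
For l_f = 1: m_f ∈ {m_i−1, m_i, m_i+1} ∩ [−1, 1] = {-1, 0, 1} → 3 states.
Total: 3.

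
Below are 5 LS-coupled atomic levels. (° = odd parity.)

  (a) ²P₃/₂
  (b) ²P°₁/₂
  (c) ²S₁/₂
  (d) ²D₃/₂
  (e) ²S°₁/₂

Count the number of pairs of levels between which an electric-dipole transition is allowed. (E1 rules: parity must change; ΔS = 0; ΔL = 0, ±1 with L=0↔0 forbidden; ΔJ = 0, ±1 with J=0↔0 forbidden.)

(a)–(b): allowed.
(a)–(c): forbidden (parity).
(a)–(d): forbidden (parity).
(a)–(e): allowed.
(b)–(c): allowed.
(b)–(d): allowed.
(b)–(e): forbidden (parity).
(c)–(d): forbidden (parity, ΔL).
(c)–(e): forbidden (ΔL).
(d)–(e): forbidden (ΔL).
Allowed pairs: 4 of 10.

4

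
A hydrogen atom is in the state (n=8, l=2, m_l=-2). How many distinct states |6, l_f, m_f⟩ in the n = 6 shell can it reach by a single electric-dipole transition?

E1 requires Δl = ±1, so l_f ∈ {1, 3}; with 0 ≤ l_f ≤ n_f−1 = 5, the allowed l_f values are {1, 3}.
For l_f = 1: m_f ∈ {m_i−1, m_i, m_i+1} ∩ [−1, 1] = {-1} → 1 state.
For l_f = 3: m_f ∈ {m_i−1, m_i, m_i+1} ∩ [−3, 3] = {-3, -2, -1} → 3 states.
Total: 4.

4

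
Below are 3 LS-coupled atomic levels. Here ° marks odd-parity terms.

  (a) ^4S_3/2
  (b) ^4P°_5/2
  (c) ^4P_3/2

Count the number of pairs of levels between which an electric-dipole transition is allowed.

(a)–(b): allowed.
(a)–(c): forbidden (parity).
(b)–(c): allowed.
Allowed pairs: 2 of 3.

2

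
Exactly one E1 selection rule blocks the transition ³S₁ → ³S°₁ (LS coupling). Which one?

the L=0 ↔ L=0 exclusion

Initial level: S=1, L=0, J=1, parity even. Final level: S=1, L=0, J=1, parity odd.
Parity must change: even → odd — ✓.
ΔS = 0: S: 1 → 1 — ✓.
ΔL = 0, ±1 (not L=0↔0): L: 0 → 0, ΔL = +0 — ✗.
ΔJ = 0, ±1 (not J=0↔0): J: 1 → 1, ΔJ = +0 — ✓.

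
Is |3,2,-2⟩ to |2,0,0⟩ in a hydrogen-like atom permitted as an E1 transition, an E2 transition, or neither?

Δl = 0 − 2 = -2; l_i + l_f = 2.
Δm_l = +2.
E1 (Δl = ±1, |Δm_l| ≤ 1): not satisfied.
E2 (Δl = 0,±2, l_i+l_f ≥ 2, |Δm_l| ≤ 2): satisfied.

E2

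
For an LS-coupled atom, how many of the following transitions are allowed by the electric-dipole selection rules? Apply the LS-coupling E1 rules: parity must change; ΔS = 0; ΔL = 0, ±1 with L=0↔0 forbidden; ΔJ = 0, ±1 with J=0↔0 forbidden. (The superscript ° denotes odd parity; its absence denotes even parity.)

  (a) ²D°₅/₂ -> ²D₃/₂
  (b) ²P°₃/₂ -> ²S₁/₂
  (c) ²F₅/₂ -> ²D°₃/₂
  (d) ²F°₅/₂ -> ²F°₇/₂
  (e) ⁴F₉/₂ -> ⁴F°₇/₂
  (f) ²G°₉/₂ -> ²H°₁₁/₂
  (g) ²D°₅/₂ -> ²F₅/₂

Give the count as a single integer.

5

(a) allowed
(b) allowed
(c) allowed
(d) forbidden (parity fails)
(e) allowed
(f) forbidden (parity fails)
(g) allowed
Total allowed: 5 of 7.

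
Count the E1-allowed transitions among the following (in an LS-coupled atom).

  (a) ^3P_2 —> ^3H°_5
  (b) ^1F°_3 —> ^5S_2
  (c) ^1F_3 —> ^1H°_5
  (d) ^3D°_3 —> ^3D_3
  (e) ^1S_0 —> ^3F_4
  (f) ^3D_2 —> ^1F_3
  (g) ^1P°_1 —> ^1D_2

(a) forbidden (ΔL, ΔJ fail)
(b) forbidden (ΔS, ΔL fail)
(c) forbidden (ΔL, ΔJ fail)
(d) allowed
(e) forbidden (parity, ΔS, ΔL, ΔJ fail)
(f) forbidden (parity, ΔS fail)
(g) allowed
Total allowed: 2 of 7.

2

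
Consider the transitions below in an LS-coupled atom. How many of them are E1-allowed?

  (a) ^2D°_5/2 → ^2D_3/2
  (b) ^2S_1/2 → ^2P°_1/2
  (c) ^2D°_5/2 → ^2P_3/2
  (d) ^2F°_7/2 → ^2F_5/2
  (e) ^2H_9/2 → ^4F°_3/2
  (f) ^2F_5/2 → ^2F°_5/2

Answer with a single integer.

5

(a) allowed
(b) allowed
(c) allowed
(d) allowed
(e) forbidden (ΔS, ΔL, ΔJ fail)
(f) allowed
Total allowed: 5 of 6.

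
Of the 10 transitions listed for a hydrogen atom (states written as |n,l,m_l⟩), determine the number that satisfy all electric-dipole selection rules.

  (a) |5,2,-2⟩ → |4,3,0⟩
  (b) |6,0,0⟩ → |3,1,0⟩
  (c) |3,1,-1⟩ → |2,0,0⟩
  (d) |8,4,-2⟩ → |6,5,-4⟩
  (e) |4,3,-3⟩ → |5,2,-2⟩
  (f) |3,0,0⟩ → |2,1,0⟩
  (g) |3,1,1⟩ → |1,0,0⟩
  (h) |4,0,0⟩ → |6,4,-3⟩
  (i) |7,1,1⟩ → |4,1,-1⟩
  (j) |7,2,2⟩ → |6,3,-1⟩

(a) forbidden — Δm_l = +2 (E1 requires Δm_l = 0, ±1)
(b) allowed
(c) allowed
(d) forbidden — Δm_l = -2 (E1 requires Δm_l = 0, ±1)
(e) allowed
(f) allowed
(g) allowed
(h) forbidden — Δl = +4 (E1 requires Δl = ±1); Δm_l = -3 (E1 requires Δm_l = 0, ±1)
(i) forbidden — Δl = +0 (E1 requires Δl = ±1); Δm_l = -2 (E1 requires Δm_l = 0, ±1)
(j) forbidden — Δm_l = -3 (E1 requires Δm_l = 0, ±1)
Total allowed: 5 of 10.

5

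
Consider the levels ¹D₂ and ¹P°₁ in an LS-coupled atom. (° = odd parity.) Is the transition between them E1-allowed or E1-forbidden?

allowed

Parity must change: even → odd — passes.
ΔS = 0: S: 0 → 0 — passes.
ΔL = 0, ±1 (not L=0↔0): L: 2 → 1, ΔL = -1 — passes.
ΔJ = 0, ±1 (not J=0↔0): J: 2 → 1, ΔJ = -1 — passes.
All four E1 rules are satisfied.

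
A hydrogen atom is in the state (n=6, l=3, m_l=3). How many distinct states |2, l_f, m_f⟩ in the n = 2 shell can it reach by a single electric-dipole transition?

E1 requires l_f ∈ {2, 4}, but neither lies in [0, 1], so no final state is reachable.
Total: 0.

0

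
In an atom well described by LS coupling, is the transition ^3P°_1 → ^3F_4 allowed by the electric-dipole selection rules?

forbidden

Parity must change: odd → even — passes.
ΔS = 0: S: 1 → 1 — passes.
ΔL = 0, ±1 (not L=0↔0): L: 1 → 3, ΔL = +2 — fails.
ΔJ = 0, ±1 (not J=0↔0): J: 1 → 4, ΔJ = +3 — fails.
Rule(s) violated: ΔL, ΔJ.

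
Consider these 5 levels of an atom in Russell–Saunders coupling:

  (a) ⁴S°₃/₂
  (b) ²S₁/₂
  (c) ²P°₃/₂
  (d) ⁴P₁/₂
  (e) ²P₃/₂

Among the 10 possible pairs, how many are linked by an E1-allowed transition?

3

(a)–(b): forbidden (ΔS, ΔL).
(a)–(c): forbidden (parity, ΔS).
(a)–(d): allowed.
(a)–(e): forbidden (ΔS).
(b)–(c): allowed.
(b)–(d): forbidden (parity, ΔS).
(b)–(e): forbidden (parity).
(c)–(d): forbidden (ΔS).
(c)–(e): allowed.
(d)–(e): forbidden (parity, ΔS).
Allowed pairs: 3 of 10.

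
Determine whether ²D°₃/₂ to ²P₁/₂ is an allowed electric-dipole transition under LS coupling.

Initial level: S=1/2, L=2, J=3/2, parity odd. Final level: S=1/2, L=1, J=1/2, parity even.
ΔS = 0: S: 1/2 → 1/2 — ✓.
Parity must change: odd → even — ✓.
ΔJ = 0, ±1 (not J=0↔0): J: 3/2 → 1/2, ΔJ = -1 — ✓.
ΔL = 0, ±1 (not L=0↔0): L: 2 → 1, ΔL = -1 — ✓.
All four E1 rules are satisfied.

allowed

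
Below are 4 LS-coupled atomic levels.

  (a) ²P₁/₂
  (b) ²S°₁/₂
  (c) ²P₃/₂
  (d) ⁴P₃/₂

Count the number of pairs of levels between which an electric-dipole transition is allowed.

(a)–(b): allowed.
(a)–(c): forbidden (parity).
(a)–(d): forbidden (parity, ΔS).
(b)–(c): allowed.
(b)–(d): forbidden (ΔS).
(c)–(d): forbidden (parity, ΔS).
Allowed pairs: 2 of 6.

2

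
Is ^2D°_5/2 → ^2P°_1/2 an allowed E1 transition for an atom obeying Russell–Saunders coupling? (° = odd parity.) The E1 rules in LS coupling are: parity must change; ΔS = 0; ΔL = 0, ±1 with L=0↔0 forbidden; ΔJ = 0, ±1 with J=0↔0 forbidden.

Reading off the term symbols: S 1/2→1/2, L 2→1, J 5/2→1/2, parity odd→odd.
Parity must change: odd → odd — violated.
ΔS = 0: S: 1/2 → 1/2 — satisfied.
ΔL = 0, ±1 (not L=0↔0): L: 2 → 1, ΔL = -1 — satisfied.
ΔJ = 0, ±1 (not J=0↔0): J: 5/2 → 1/2, ΔJ = -2 — violated.
Rule(s) violated: parity, ΔJ.

forbidden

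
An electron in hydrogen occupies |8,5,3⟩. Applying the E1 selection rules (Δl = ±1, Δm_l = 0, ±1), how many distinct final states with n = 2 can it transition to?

E1 requires l_f ∈ {4, 6}, but neither lies in [0, 1], so no final state is reachable.
Total: 0.

0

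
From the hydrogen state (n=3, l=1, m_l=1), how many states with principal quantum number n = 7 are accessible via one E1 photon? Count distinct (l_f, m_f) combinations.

E1 requires Δl = ±1, so l_f ∈ {0, 2}; with 0 ≤ l_f ≤ n_f−1 = 6, the allowed l_f values are {0, 2}.
For l_f = 0: m_f ∈ {m_i−1, m_i, m_i+1} ∩ [−0, 0] = {0} → 1 state.
For l_f = 2: m_f ∈ {m_i−1, m_i, m_i+1} ∩ [−2, 2] = {0, 1, 2} → 3 states.
Total: 4.

4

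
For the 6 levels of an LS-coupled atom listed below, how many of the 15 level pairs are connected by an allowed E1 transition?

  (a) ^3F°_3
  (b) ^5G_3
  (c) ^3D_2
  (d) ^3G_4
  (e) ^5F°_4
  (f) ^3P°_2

(a)–(b): forbidden (ΔS).
(a)–(c): allowed.
(a)–(d): allowed.
(a)–(e): forbidden (parity, ΔS).
(a)–(f): forbidden (parity, ΔL).
(b)–(c): forbidden (parity, ΔS, ΔL).
(b)–(d): forbidden (parity, ΔS).
(b)–(e): allowed.
(b)–(f): forbidden (ΔS, ΔL).
(c)–(d): forbidden (parity, ΔL, ΔJ).
(c)–(e): forbidden (ΔS, ΔJ).
(c)–(f): allowed.
(d)–(e): forbidden (ΔS).
(d)–(f): forbidden (ΔL, ΔJ).
(e)–(f): forbidden (parity, ΔS, ΔL, ΔJ).
Allowed pairs: 4 of 15.

4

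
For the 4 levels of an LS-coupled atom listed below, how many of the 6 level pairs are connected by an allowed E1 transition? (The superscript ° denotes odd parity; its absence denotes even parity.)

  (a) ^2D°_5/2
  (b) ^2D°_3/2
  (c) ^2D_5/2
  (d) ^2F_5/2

4

(a)–(b): forbidden (parity).
(a)–(c): allowed.
(a)–(d): allowed.
(b)–(c): allowed.
(b)–(d): allowed.
(c)–(d): forbidden (parity).
Allowed pairs: 4 of 6.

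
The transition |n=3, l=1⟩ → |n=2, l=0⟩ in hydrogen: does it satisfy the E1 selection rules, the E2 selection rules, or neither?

Δl = 0 − 1 = -1; l_i + l_f = 1.
E1 (Δl = ±1): satisfied.
E2 (Δl = 0,±2, l_i+l_f ≥ 2): not satisfied.

E1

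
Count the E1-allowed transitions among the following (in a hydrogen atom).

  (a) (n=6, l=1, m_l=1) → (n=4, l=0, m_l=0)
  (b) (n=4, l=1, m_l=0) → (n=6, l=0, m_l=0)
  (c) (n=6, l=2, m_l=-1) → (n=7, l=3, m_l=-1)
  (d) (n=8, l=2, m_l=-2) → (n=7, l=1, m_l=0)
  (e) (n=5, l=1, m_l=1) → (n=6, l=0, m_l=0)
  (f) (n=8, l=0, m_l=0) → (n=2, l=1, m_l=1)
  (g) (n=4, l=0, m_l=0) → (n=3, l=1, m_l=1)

6

(a) allowed
(b) allowed
(c) allowed
(d) forbidden — Δm_l = +2 (E1 requires Δm_l = 0, ±1)
(e) allowed
(f) allowed
(g) allowed
Total allowed: 6 of 7.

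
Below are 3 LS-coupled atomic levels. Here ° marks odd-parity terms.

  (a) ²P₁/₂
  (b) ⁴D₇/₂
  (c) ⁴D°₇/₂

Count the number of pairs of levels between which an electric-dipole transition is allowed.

(a)–(b): forbidden (parity, ΔS, ΔJ).
(a)–(c): forbidden (ΔS, ΔJ).
(b)–(c): allowed.
Allowed pairs: 1 of 3.

1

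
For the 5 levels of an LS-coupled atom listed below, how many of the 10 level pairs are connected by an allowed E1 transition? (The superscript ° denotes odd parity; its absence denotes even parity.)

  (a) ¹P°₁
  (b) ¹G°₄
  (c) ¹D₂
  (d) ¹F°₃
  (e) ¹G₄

4

(a)–(b): forbidden (parity, ΔL, ΔJ).
(a)–(c): allowed.
(a)–(d): forbidden (parity, ΔL, ΔJ).
(a)–(e): forbidden (ΔL, ΔJ).
(b)–(c): forbidden (ΔL, ΔJ).
(b)–(d): forbidden (parity).
(b)–(e): allowed.
(c)–(d): allowed.
(c)–(e): forbidden (parity, ΔL, ΔJ).
(d)–(e): allowed.
Allowed pairs: 4 of 10.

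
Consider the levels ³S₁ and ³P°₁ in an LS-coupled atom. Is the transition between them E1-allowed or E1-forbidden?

allowed

Parity must change: even → odd — ✓.
ΔS = 0: S: 1 → 1 — ✓.
ΔL = 0, ±1 (not L=0↔0): L: 0 → 1, ΔL = +1 — ✓.
ΔJ = 0, ±1 (not J=0↔0): J: 1 → 1, ΔJ = +0 — ✓.
All four E1 rules are satisfied.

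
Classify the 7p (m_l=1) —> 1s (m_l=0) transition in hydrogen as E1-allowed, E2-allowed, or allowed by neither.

E1

Δl = 0 − 1 = -1; l_i + l_f = 1.
Δm_l = -1.
E1 (Δl = ±1, |Δm_l| ≤ 1): satisfied.
E2 (Δl = 0,±2, l_i+l_f ≥ 2, |Δm_l| ≤ 2): not satisfied.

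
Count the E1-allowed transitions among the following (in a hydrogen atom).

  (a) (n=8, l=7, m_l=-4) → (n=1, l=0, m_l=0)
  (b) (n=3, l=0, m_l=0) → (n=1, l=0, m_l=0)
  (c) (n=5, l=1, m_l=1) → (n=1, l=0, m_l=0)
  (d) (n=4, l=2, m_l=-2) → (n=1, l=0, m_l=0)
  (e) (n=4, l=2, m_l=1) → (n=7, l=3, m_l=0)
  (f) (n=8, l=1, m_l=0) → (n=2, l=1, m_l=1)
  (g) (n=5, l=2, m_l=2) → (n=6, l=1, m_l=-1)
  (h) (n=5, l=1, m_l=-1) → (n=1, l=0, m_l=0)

(a) forbidden — Δl = -7 (E1 requires Δl = ±1); Δm_l = +4 (E1 requires Δm_l = 0, ±1)
(b) forbidden — Δl = +0 (E1 requires Δl = ±1)
(c) allowed
(d) forbidden — Δl = -2 (E1 requires Δl = ±1); Δm_l = +2 (E1 requires Δm_l = 0, ±1)
(e) allowed
(f) forbidden — Δl = +0 (E1 requires Δl = ±1)
(g) forbidden — Δm_l = -3 (E1 requires Δm_l = 0, ±1)
(h) allowed
Total allowed: 3 of 8.

3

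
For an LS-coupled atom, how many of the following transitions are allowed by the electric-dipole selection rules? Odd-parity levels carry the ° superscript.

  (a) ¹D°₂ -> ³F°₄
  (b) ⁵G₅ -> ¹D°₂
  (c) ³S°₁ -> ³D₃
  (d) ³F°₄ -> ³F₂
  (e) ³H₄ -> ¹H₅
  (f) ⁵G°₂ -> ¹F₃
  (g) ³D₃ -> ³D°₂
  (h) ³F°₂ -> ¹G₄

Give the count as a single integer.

(a) forbidden (parity, ΔS, ΔJ fail)
(b) forbidden (ΔS, ΔL, ΔJ fail)
(c) forbidden (ΔL, ΔJ fail)
(d) forbidden (ΔJ fails)
(e) forbidden (parity, ΔS fail)
(f) forbidden (ΔS fails)
(g) allowed
(h) forbidden (ΔS, ΔJ fail)
Total allowed: 1 of 8.

1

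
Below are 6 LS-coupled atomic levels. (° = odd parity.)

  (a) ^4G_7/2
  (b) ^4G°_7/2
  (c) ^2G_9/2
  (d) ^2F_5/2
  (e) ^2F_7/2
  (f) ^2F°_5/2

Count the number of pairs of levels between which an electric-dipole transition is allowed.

3

(a)–(b): allowed.
(a)–(c): forbidden (parity, ΔS).
(a)–(d): forbidden (parity, ΔS).
(a)–(e): forbidden (parity, ΔS).
(a)–(f): forbidden (ΔS).
(b)–(c): forbidden (ΔS).
(b)–(d): forbidden (ΔS).
(b)–(e): forbidden (ΔS).
(b)–(f): forbidden (parity, ΔS).
(c)–(d): forbidden (parity, ΔJ).
(c)–(e): forbidden (parity).
(c)–(f): forbidden (ΔJ).
(d)–(e): forbidden (parity).
(d)–(f): allowed.
(e)–(f): allowed.
Allowed pairs: 3 of 15.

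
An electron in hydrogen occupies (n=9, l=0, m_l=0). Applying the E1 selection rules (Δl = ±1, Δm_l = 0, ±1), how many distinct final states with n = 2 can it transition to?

3

E1 requires Δl = ±1, so l_f ∈ {-1, 1}; with 0 ≤ l_f ≤ n_f−1 = 1, the allowed l_f values are {1}.
For l_f = 1: m_f ∈ {m_i−1, m_i, m_i+1} ∩ [−1, 1] = {-1, 0, 1} → 3 states.
Total: 3.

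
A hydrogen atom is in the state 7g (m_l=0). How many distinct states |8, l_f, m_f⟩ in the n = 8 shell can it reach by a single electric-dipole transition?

6

E1 requires Δl = ±1, so l_f ∈ {3, 5}; with 0 ≤ l_f ≤ n_f−1 = 7, the allowed l_f values are {3, 5}.
For l_f = 3: m_f ∈ {m_i−1, m_i, m_i+1} ∩ [−3, 3] = {-1, 0, 1} → 3 states.
For l_f = 5: m_f ∈ {m_i−1, m_i, m_i+1} ∩ [−5, 5] = {-1, 0, 1} → 3 states.
Total: 6.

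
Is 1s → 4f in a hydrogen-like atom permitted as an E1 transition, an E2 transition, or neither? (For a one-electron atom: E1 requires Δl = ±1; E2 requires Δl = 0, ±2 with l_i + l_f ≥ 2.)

neither

Δl = 3 − 0 = +3; l_i + l_f = 3.
E1 (Δl = ±1): not satisfied.
E2 (Δl = 0,±2, l_i+l_f ≥ 2): not satisfied.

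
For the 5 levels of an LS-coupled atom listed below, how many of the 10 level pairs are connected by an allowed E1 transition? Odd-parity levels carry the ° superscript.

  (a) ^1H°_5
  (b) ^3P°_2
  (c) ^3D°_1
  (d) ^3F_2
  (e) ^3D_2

3

(a)–(b): forbidden (parity, ΔS, ΔL, ΔJ).
(a)–(c): forbidden (parity, ΔS, ΔL, ΔJ).
(a)–(d): forbidden (ΔS, ΔL, ΔJ).
(a)–(e): forbidden (ΔS, ΔL, ΔJ).
(b)–(c): forbidden (parity).
(b)–(d): forbidden (ΔL).
(b)–(e): allowed.
(c)–(d): allowed.
(c)–(e): allowed.
(d)–(e): forbidden (parity).
Allowed pairs: 3 of 10.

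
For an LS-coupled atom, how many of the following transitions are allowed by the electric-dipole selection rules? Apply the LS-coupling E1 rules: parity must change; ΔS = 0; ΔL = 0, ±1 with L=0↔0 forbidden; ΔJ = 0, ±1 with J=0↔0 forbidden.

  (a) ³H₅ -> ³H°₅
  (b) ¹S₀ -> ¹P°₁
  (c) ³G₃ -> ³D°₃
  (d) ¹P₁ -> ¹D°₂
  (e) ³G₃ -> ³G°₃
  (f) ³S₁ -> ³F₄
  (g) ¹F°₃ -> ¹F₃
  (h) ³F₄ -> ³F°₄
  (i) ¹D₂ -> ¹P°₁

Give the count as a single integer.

7

(a) allowed
(b) allowed
(c) forbidden (ΔL fails)
(d) allowed
(e) allowed
(f) forbidden (parity, ΔL, ΔJ fail)
(g) allowed
(h) allowed
(i) allowed
Total allowed: 7 of 9.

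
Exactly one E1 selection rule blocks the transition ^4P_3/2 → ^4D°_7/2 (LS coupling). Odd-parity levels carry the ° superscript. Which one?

Reading off the term symbols: S 3/2→3/2, L 1→2, J 3/2→7/2, parity even→odd.
Parity must change: even → odd — passes.
ΔJ = 0, ±1 (not J=0↔0): J: 3/2 → 7/2, ΔJ = +2 — fails.
ΔL = 0, ±1 (not L=0↔0): L: 1 → 2, ΔL = +1 — passes.
ΔS = 0: S: 3/2 → 3/2 — passes.

the ΔJ = 0, ±1 rule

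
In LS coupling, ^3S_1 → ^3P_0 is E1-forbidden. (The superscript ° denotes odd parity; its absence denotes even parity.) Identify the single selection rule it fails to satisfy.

parity

Parity must change: even → even — fails.
ΔS = 0: S: 1 → 1 — passes.
ΔL = 0, ±1 (not L=0↔0): L: 0 → 1, ΔL = +1 — passes.
ΔJ = 0, ±1 (not J=0↔0): J: 1 → 0, ΔJ = -1 — passes.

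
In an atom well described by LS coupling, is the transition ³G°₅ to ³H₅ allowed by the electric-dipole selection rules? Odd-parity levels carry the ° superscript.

Reading off the term symbols: S 1→1, L 4→5, J 5→5, parity odd→even.
Parity must change: odd → even — ok.
ΔS = 0: S: 1 → 1 — ok.
ΔL = 0, ±1 (not L=0↔0): L: 4 → 5, ΔL = +1 — ok.
ΔJ = 0, ±1 (not J=0↔0): J: 5 → 5, ΔJ = +0 — ok.
All four E1 rules are satisfied.

allowed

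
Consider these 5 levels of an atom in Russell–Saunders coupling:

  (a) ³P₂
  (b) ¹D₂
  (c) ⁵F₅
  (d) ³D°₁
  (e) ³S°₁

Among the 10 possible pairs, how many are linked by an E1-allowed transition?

2

(a)–(b): forbidden (parity, ΔS).
(a)–(c): forbidden (parity, ΔS, ΔL, ΔJ).
(a)–(d): allowed.
(a)–(e): allowed.
(b)–(c): forbidden (parity, ΔS, ΔJ).
(b)–(d): forbidden (ΔS).
(b)–(e): forbidden (ΔS, ΔL).
(c)–(d): forbidden (ΔS, ΔJ).
(c)–(e): forbidden (ΔS, ΔL, ΔJ).
(d)–(e): forbidden (parity, ΔL).
Allowed pairs: 2 of 10.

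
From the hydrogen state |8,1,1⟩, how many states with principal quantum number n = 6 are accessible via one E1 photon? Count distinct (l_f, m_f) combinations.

E1 requires Δl = ±1, so l_f ∈ {0, 2}; with 0 ≤ l_f ≤ n_f−1 = 5, the allowed l_f values are {0, 2}.
For l_f = 0: m_f ∈ {m_i−1, m_i, m_i+1} ∩ [−0, 0] = {0} → 1 state.
For l_f = 2: m_f ∈ {m_i−1, m_i, m_i+1} ∩ [−2, 2] = {0, 1, 2} → 3 states.
Total: 4.

4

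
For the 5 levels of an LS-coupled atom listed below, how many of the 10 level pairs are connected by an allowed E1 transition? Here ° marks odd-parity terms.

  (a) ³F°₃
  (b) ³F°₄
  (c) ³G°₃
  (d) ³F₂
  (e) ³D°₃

(a)–(b): forbidden (parity).
(a)–(c): forbidden (parity).
(a)–(d): allowed.
(a)–(e): forbidden (parity).
(b)–(c): forbidden (parity).
(b)–(d): forbidden (ΔJ).
(b)–(e): forbidden (parity).
(c)–(d): allowed.
(c)–(e): forbidden (parity, ΔL).
(d)–(e): allowed.
Allowed pairs: 3 of 10.

3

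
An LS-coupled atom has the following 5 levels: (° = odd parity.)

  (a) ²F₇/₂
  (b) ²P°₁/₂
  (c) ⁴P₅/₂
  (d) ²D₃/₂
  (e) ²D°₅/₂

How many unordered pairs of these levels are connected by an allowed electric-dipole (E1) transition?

3

(a)–(b): forbidden (ΔL, ΔJ).
(a)–(c): forbidden (parity, ΔS, ΔL).
(a)–(d): forbidden (parity, ΔJ).
(a)–(e): allowed.
(b)–(c): forbidden (ΔS, ΔJ).
(b)–(d): allowed.
(b)–(e): forbidden (parity, ΔJ).
(c)–(d): forbidden (parity, ΔS).
(c)–(e): forbidden (ΔS).
(d)–(e): allowed.
Allowed pairs: 3 of 10.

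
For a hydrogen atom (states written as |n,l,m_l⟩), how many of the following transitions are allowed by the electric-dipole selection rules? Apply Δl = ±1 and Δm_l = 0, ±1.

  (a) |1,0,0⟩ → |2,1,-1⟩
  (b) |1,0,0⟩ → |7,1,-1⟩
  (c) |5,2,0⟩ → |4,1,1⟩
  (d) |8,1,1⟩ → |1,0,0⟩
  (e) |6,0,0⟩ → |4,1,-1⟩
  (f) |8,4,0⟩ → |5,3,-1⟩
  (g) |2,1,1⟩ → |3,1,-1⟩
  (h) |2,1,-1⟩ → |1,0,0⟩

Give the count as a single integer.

(a) allowed
(b) allowed
(c) allowed
(d) allowed
(e) allowed
(f) allowed
(g) forbidden — Δl = +0 (E1 requires Δl = ±1); Δm_l = -2 (E1 requires Δm_l = 0, ±1)
(h) allowed
Total allowed: 7 of 8.

7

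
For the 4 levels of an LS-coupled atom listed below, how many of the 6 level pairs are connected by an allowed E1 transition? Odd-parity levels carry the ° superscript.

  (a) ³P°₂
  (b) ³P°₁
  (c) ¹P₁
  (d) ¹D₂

0

(a)–(b): forbidden (parity).
(a)–(c): forbidden (ΔS).
(a)–(d): forbidden (ΔS).
(b)–(c): forbidden (ΔS).
(b)–(d): forbidden (ΔS).
(c)–(d): forbidden (parity).
Allowed pairs: 0 of 6.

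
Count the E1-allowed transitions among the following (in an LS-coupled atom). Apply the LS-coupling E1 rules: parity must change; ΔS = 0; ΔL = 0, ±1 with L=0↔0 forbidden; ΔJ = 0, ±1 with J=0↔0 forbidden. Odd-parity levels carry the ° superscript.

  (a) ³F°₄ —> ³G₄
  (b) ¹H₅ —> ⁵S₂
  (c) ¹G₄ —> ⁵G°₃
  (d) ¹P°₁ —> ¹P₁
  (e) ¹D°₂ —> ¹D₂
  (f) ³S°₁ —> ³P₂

4

(a) allowed
(b) forbidden (parity, ΔS, ΔL, ΔJ fail)
(c) forbidden (ΔS fails)
(d) allowed
(e) allowed
(f) allowed
Total allowed: 4 of 6.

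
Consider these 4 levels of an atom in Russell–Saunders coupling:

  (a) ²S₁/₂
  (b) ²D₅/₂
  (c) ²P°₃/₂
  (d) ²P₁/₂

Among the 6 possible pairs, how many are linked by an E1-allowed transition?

(a)–(b): forbidden (parity, ΔL, ΔJ).
(a)–(c): allowed.
(a)–(d): forbidden (parity).
(b)–(c): allowed.
(b)–(d): forbidden (parity, ΔJ).
(c)–(d): allowed.
Allowed pairs: 3 of 6.

3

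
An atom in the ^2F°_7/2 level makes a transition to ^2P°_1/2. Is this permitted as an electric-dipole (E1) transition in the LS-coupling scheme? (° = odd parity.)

Reading off the term symbols: S 1/2→1/2, L 3→1, J 7/2→1/2, parity odd→odd.
Parity must change: odd → odd — fails.
ΔS = 0: S: 1/2 → 1/2 — passes.
ΔL = 0, ±1 (not L=0↔0): L: 3 → 1, ΔL = -2 — fails.
ΔJ = 0, ±1 (not J=0↔0): J: 7/2 → 1/2, ΔJ = -3 — fails.
Rule(s) violated: parity, ΔL, ΔJ.

forbidden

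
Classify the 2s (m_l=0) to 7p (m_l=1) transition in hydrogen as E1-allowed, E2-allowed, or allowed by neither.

E1

Δl = 1 − 0 = +1; l_i + l_f = 1.
Δm_l = +1.
E1 (Δl = ±1, |Δm_l| ≤ 1): satisfied.
E2 (Δl = 0,±2, l_i+l_f ≥ 2, |Δm_l| ≤ 2): not satisfied.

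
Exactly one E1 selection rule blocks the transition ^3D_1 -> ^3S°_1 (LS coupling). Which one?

Initial level: S=1, L=2, J=1, parity even. Final level: S=1, L=0, J=1, parity odd.
ΔL = 0, ±1 (not L=0↔0): L: 2 → 0, ΔL = -2 — fails.
ΔJ = 0, ±1 (not J=0↔0): J: 1 → 1, ΔJ = +0 — ok.
Parity must change: even → odd — ok.
ΔS = 0: S: 1 → 1 — ok.

the ΔL = 0, ±1 rule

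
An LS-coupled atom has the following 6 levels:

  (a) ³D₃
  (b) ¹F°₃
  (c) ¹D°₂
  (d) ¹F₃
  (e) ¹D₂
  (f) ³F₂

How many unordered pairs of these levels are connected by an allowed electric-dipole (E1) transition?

4

(a)–(b): forbidden (ΔS).
(a)–(c): forbidden (ΔS).
(a)–(d): forbidden (parity, ΔS).
(a)–(e): forbidden (parity, ΔS).
(a)–(f): forbidden (parity).
(b)–(c): forbidden (parity).
(b)–(d): allowed.
(b)–(e): allowed.
(b)–(f): forbidden (ΔS).
(c)–(d): allowed.
(c)–(e): allowed.
(c)–(f): forbidden (ΔS).
(d)–(e): forbidden (parity).
(d)–(f): forbidden (parity, ΔS).
(e)–(f): forbidden (parity, ΔS).
Allowed pairs: 4 of 15.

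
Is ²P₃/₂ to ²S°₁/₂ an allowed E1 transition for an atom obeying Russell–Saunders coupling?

Initial level: S=1/2, L=1, J=3/2, parity even. Final level: S=1/2, L=0, J=1/2, parity odd.
ΔJ = 0, ±1 (not J=0↔0): J: 3/2 → 1/2, ΔJ = -1 — ok.
Parity must change: even → odd — ok.
ΔS = 0: S: 1/2 → 1/2 — ok.
ΔL = 0, ±1 (not L=0↔0): L: 1 → 0, ΔL = -1 — ok.
All four E1 rules are satisfied.

allowed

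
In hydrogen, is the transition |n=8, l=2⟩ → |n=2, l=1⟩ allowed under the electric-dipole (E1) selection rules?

allowed

Initial l = 2, final l = 1, so Δl = -1. E1 requires Δl = ±1: passes.
All E1 selection rules are satisfied.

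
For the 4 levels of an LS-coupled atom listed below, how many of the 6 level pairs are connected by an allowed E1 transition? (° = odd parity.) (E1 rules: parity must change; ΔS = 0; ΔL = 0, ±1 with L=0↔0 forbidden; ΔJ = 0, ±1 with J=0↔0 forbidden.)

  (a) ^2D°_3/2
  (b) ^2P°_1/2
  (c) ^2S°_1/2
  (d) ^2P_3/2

(a)–(b): forbidden (parity).
(a)–(c): forbidden (parity, ΔL).
(a)–(d): allowed.
(b)–(c): forbidden (parity).
(b)–(d): allowed.
(c)–(d): allowed.
Allowed pairs: 3 of 6.

3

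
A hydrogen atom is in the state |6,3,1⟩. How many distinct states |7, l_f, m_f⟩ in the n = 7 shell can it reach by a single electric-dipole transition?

E1 requires Δl = ±1, so l_f ∈ {2, 4}; with 0 ≤ l_f ≤ n_f−1 = 6, the allowed l_f values are {2, 4}.
For l_f = 2: m_f ∈ {m_i−1, m_i, m_i+1} ∩ [−2, 2] = {0, 1, 2} → 3 states.
For l_f = 4: m_f ∈ {m_i−1, m_i, m_i+1} ∩ [−4, 4] = {0, 1, 2} → 3 states.
Total: 6.

6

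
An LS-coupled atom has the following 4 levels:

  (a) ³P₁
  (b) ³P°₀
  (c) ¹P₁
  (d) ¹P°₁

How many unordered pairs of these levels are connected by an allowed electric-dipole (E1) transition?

(a)–(b): allowed.
(a)–(c): forbidden (parity, ΔS).
(a)–(d): forbidden (ΔS).
(b)–(c): forbidden (ΔS).
(b)–(d): forbidden (parity, ΔS).
(c)–(d): allowed.
Allowed pairs: 2 of 6.

2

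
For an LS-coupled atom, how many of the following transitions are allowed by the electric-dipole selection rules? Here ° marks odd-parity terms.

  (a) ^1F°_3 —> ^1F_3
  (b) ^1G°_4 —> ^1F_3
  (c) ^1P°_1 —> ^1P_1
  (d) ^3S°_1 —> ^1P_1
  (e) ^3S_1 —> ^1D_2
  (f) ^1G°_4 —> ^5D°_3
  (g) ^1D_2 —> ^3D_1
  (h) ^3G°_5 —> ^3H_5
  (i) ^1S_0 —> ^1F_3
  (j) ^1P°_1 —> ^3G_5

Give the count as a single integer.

(a) allowed
(b) allowed
(c) allowed
(d) forbidden (ΔS fails)
(e) forbidden (parity, ΔS, ΔL fail)
(f) forbidden (parity, ΔS, ΔL fail)
(g) forbidden (parity, ΔS fail)
(h) allowed
(i) forbidden (parity, ΔL, ΔJ fail)
(j) forbidden (ΔS, ΔL, ΔJ fail)
Total allowed: 4 of 10.

4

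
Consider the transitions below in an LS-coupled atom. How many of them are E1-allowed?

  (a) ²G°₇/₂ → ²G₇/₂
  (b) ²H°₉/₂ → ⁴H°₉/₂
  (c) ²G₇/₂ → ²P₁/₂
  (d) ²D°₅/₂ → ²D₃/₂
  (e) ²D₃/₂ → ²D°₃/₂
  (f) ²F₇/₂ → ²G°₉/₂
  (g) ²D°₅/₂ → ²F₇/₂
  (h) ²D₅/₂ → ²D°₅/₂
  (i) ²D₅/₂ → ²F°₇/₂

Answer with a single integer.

(a) allowed
(b) forbidden (parity, ΔS fail)
(c) forbidden (parity, ΔL, ΔJ fail)
(d) allowed
(e) allowed
(f) allowed
(g) allowed
(h) allowed
(i) allowed
Total allowed: 7 of 9.

7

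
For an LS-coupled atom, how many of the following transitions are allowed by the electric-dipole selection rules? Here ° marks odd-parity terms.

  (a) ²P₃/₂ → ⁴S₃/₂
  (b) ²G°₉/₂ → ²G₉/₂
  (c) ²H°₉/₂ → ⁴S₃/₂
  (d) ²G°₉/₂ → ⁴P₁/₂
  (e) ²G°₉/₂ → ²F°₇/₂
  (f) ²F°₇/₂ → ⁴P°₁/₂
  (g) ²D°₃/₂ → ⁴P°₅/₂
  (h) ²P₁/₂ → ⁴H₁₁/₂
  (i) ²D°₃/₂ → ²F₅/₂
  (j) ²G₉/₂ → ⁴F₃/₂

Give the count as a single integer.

(a) forbidden (parity, ΔS fail)
(b) allowed
(c) forbidden (ΔS, ΔL, ΔJ fail)
(d) forbidden (ΔS, ΔL, ΔJ fail)
(e) forbidden (parity fails)
(f) forbidden (parity, ΔS, ΔL, ΔJ fail)
(g) forbidden (parity, ΔS fail)
(h) forbidden (parity, ΔS, ΔL, ΔJ fail)
(i) allowed
(j) forbidden (parity, ΔS, ΔJ fail)
Total allowed: 2 of 10.

2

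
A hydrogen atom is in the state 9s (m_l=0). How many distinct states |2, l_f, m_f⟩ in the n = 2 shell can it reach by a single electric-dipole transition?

E1 requires Δl = ±1, so l_f ∈ {-1, 1}; with 0 ≤ l_f ≤ n_f−1 = 1, the allowed l_f values are {1}.
For l_f = 1: m_f ∈ {m_i−1, m_i, m_i+1} ∩ [−1, 1] = {-1, 0, 1} → 3 states.
Total: 3.

3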